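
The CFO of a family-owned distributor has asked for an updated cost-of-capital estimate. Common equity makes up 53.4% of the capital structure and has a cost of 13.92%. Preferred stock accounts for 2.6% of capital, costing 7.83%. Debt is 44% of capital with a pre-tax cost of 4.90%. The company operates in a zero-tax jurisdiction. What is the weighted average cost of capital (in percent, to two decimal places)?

After-tax cost of debt = 4.9% × (1 − 0%) = 4.9000%.
WACC = 0.534 × 13.9200% + 0.026 × 7.8300% + 0.440 × 4.9000% = 9.7929%.

9.79%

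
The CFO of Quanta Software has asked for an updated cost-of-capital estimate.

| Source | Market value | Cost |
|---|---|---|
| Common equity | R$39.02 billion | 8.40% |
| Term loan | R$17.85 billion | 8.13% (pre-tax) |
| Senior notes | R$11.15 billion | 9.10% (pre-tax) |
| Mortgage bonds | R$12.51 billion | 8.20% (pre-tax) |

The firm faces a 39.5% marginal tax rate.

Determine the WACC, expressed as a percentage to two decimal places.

Total capital V = 39.02 + 17.85 + 11.15 + 12.51 = 80.53.
Equity: weight = 39.02/80.53 = 0.4845; cost = 8.4%.
Term loan: weight = 17.85/80.53 = 0.2217; after-tax cost = 8.13% × (1 − 39.5%) = 4.9187%.
Senior notes: weight = 11.15/80.53 = 0.1385; after-tax cost = 9.1% × (1 − 39.5%) = 5.5055%.
Mortgage bonds: weight = 12.51/80.53 = 0.1553; after-tax cost = 8.2% × (1 − 39.5%) = 4.9610%.
WACC = 0.4845 × 8.4000% + 0.2217 × 4.9187% + 0.1385 × 5.5055% + 0.1553 × 4.9610% = 6.6933%.

6.69%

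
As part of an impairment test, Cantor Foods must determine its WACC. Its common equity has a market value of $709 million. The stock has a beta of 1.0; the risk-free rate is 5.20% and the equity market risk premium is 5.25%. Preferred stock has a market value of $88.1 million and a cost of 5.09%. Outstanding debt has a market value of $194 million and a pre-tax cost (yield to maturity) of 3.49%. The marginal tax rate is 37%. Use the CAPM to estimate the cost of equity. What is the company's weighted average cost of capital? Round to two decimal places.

Cost of equity via CAPM: Re = 5.2% + 1.0 × 5.25% = 10.4500%.
Total capital V = 709 + 88.1 + 194 = 991.1.
Equity: weight = 709/991.1 = 0.7154; cost = 10.45%.
Preferred: weight = 88.1/991.1 = 0.0889; cost = 5.09%.
Debt: weight = 194/991.1 = 0.1957; after-tax cost = 3.49% × (1 − 37%) = 2.1987%.
WACC = 0.7154 × 10.4500% + 0.0889 × 5.0900% + 0.1957 × 2.1987% = 8.3584%.

8.36%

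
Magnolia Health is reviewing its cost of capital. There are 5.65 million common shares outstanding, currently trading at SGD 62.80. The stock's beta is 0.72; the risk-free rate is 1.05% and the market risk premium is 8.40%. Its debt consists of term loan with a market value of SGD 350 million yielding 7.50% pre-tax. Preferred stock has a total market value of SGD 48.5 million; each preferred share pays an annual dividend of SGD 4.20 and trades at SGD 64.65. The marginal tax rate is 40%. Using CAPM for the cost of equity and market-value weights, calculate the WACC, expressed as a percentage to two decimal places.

5.85%

Cost of equity via CAPM: Re = 1.05% + 0.72 × 8.4% = 7.0980%.
Cost of preferred: Rp = 4.2 / 64.65 = 6.4965%.
Market value of equity E = 62.8 × 5.65m = 354.82m.
Total capital V = 354.82 + 48.5 + 350 = 753.32.
Equity: weight = 354.82/753.32 = 0.4710; cost = 7.098%.
Preferred: weight = 48.5/753.32 = 0.0644; cost = 6.4965%.
Term loan: weight = 350/753.32 = 0.4646; after-tax cost = 7.5% × (1 − 40%) = 4.5000%.
WACC = 0.4710 × 7.0980% + 0.0644 × 6.4965% + 0.4646 × 4.5000% = 5.8522%.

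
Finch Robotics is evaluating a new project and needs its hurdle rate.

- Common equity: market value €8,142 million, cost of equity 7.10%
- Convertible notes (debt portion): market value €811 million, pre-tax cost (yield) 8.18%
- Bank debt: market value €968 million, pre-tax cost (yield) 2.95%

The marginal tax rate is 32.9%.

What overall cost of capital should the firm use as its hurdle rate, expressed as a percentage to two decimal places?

6.47%

Total capital V = 8142 + 811 + 968 = 9921.
Equity: weight = 8142/9921 = 0.8207; cost = 7.1%.
Convertible notes (debt portion): weight = 811/9921 = 0.0817; after-tax cost = 8.18% × (1 − 32.9%) = 5.4888%.
Bank debt: weight = 968/9921 = 0.0976; after-tax cost = 2.95% × (1 − 32.9%) = 1.9795%.
WACC = 0.8207 × 7.1000% + 0.0817 × 5.4888% + 0.0976 × 1.9795% = 6.4687%.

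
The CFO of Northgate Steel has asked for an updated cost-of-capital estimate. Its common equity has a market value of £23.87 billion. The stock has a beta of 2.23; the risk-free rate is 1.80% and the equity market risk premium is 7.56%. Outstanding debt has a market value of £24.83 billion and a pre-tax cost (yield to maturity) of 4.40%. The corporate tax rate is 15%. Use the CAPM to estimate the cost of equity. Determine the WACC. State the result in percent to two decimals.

Cost of equity via CAPM: Re = 1.8% + 2.23 × 7.56% = 18.6588%.
Total capital V = 23.87 + 24.83 = 48.7.
Equity: weight = 23.87/48.7 = 0.4901; cost = 18.6588%.
Debt: weight = 24.83/48.7 = 0.5099; after-tax cost = 4.4% × (1 − 15%) = 3.7400%.
WACC = 0.4901 × 18.6588% + 0.5099 × 3.7400% = 11.0524%.

11.05%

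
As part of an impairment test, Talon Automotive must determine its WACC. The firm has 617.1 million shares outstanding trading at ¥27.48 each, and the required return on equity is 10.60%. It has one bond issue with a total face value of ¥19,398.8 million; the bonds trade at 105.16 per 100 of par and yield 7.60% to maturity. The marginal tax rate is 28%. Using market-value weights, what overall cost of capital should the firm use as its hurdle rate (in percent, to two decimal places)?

7.80%

Market value of equity E = 27.48 × 617.1m = 16957.908m. Market value of debt D = 19398.8m × 105.16/100 = 20399.77808m.
Total capital V = 16957.908 + 20399.77808 = 37357.68608.
Equity: weight = 16957.908/37357.68608 = 0.4539; cost = 10.6%.
Bonds outstanding: weight = 20399.77808/37357.68608 = 0.5461; after-tax cost = 7.6% × (1 − 28%) = 5.4720%.
WACC = 0.4539 × 10.6000% + 0.5461 × 5.4720% = 7.7998%.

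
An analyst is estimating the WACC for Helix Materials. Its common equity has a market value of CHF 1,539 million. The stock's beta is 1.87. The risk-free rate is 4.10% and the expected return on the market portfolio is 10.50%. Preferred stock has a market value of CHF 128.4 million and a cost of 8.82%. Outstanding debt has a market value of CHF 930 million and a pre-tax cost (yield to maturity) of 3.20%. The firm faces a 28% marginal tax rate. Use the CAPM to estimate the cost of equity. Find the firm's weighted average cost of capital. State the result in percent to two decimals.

Market risk premium = 10.5% − 4.1% = 6.4%.
Cost of equity via CAPM: Re = 4.1% + 1.87 × 6.4% = 16.0680%.
Total capital V = 1539 + 128.4 + 930 = 2597.4.
Equity: weight = 1539/2597.4 = 0.5925; cost = 16.068%.
Preferred: weight = 128.4/2597.4 = 0.0494; cost = 8.82%.
Debt: weight = 930/2597.4 = 0.3581; after-tax cost = 3.2% × (1 − 28%) = 2.3040%.
WACC = 0.5925 × 16.0680% + 0.0494 × 8.8200% + 0.3581 × 2.3040% = 10.7815%.

10.78%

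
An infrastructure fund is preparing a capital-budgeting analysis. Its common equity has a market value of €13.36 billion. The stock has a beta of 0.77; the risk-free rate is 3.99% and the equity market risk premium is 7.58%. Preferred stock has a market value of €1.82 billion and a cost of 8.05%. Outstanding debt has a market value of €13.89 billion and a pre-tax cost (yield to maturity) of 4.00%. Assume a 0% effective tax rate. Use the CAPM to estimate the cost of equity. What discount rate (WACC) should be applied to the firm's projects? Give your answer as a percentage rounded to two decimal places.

6.93%

Cost of equity via CAPM: Re = 3.99% + 0.77 × 7.58% = 9.8266%.
Total capital V = 13.36 + 1.82 + 13.89 = 29.07.
Equity: weight = 13.36/29.07 = 0.4596; cost = 9.8266%.
Preferred: weight = 1.82/29.07 = 0.0626; cost = 8.05%.
Debt: weight = 13.89/29.07 = 0.4778; after-tax cost = 4% × (1 − 0%) = 4.0000%.
WACC = 0.4596 × 9.8266% + 0.0626 × 8.0500% + 0.4778 × 4.0000% = 6.9314%.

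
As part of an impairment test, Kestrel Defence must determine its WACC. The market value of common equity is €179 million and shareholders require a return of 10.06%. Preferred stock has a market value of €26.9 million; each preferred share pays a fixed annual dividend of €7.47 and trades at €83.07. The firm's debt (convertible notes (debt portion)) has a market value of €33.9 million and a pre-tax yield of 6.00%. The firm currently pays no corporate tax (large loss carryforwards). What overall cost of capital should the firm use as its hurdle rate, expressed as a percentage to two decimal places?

Cost of preferred: Rp = 7.47 / 83.07 = 8.9924%.
Total capital V = 179 + 26.9 + 33.9 = 239.8.
Equity: weight = 179/239.8 = 0.7465; cost = 10.06%.
Preferred: weight = 26.9/239.8 = 0.1122; cost = 8.9924%.
Convertible notes (debt portion): weight = 33.9/239.8 = 0.1414; after-tax cost = 6% × (1 − 0%) = 6.0000%.
WACC = 0.7465 × 10.0600% + 0.1122 × 8.9924% + 0.1414 × 6.0000% = 9.3663%.

9.37%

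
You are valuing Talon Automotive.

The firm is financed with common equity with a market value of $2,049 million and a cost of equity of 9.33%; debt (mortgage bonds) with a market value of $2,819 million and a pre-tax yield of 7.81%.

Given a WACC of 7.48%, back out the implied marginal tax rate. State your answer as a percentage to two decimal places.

Total capital V = 2049 + 2819 = 4868.
Equity weight = 2049/4868 = 0.4209.
Mortgage bonds weight = 2819/4868 = 0.5791.
Equity contribution = 0.4209 × 9.33% = 3.9271%.
Debt contribution must be 7.48% − 3.9271% = 3.5529%.
0.5791 × 7.81% × (1 − T) = 3.5529%  ⇒  (1 − T) = 0.7856.
T = 21.4428%.

21.44%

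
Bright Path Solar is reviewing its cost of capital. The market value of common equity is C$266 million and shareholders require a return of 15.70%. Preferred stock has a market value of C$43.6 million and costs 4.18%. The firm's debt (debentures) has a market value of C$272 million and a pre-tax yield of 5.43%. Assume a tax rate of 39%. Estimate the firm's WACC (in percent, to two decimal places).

Total capital V = 266 + 43.6 + 272 = 581.6.
Equity: weight = 266/581.6 = 0.4574; cost = 15.7%.
Preferred: weight = 43.6/581.6 = 0.0750; cost = 4.18%.
Debentures: weight = 272/581.6 = 0.4677; after-tax cost = 5.43% × (1 − 39%) = 3.3123%.
WACC = 0.4574 × 15.7000% + 0.0750 × 4.1800% + 0.4677 × 3.3123% = 9.0430%.

9.04%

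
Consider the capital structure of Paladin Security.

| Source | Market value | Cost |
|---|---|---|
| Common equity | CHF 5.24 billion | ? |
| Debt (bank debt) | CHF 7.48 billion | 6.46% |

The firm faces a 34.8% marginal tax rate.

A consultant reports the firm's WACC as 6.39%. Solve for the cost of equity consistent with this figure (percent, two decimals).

Total capital V = 5.24 + 7.48 = 12.72.
Equity weight = 5.24/12.72 = 0.4119.
Bank debt weight = 7.48/12.72 = 0.5881.
Debt contribution = 0.5881 × 6.46% × (1 − 34.8%) = 2.4768%.
Required equity contribution = 6.39% − 2.4768% = 3.9132%.
Re = 3.9132% / 0.4119 = 9.4992%.

9.50%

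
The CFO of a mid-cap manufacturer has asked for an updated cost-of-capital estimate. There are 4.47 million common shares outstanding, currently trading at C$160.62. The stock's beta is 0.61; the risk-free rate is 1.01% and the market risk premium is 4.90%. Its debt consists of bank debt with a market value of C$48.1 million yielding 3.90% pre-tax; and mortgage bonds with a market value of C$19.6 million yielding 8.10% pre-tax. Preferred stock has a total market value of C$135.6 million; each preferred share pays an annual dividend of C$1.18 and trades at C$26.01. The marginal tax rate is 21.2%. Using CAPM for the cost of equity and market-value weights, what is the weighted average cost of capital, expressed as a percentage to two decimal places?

Cost of equity via CAPM: Re = 1.01% + 0.61 × 4.9% = 3.9990%.
Cost of preferred: Rp = 1.18 / 26.01 = 4.5367%.
Market value of equity E = 160.62 × 4.47m = 717.9714m.
Total capital V = 717.9714 + 135.6 + 48.1 + 19.6 = 921.2714.
Equity: weight = 717.9714/921.2714 = 0.7793; cost = 3.999%.
Preferred: weight = 135.6/921.2714 = 0.1472; cost = 4.5367%.
Bank debt: weight = 48.1/921.2714 = 0.0522; after-tax cost = 3.9% × (1 − 21.2%) = 3.0732%.
Mortgage bonds: weight = 19.6/921.2714 = 0.0213; after-tax cost = 8.1% × (1 − 21.2%) = 6.3828%.
WACC = 0.7793 × 3.9990% + 0.1472 × 4.5367% + 0.0522 × 3.0732% + 0.0213 × 6.3828% = 4.0805%.

4.08%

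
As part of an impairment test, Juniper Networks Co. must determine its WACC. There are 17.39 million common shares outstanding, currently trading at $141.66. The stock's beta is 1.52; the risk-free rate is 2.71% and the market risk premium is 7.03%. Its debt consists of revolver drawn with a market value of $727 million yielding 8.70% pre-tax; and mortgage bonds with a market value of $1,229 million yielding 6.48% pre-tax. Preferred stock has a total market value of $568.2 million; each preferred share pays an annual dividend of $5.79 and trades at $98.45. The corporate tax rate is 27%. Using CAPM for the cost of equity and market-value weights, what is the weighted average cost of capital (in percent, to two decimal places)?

9.38%

Cost of equity via CAPM: Re = 2.71% + 1.52 × 7.03% = 13.3956%.
Cost of preferred: Rp = 5.79 / 98.45 = 5.8812%.
Market value of equity E = 141.66 × 17.39m = 2463.4674m.
Total capital V = 2463.4674 + 568.2 + 727 + 1229 = 4987.6674.
Equity: weight = 2463.4674/4987.6674 = 0.4939; cost = 13.3956%.
Preferred: weight = 568.2/4987.6674 = 0.1139; cost = 5.8812%.
Revolver drawn: weight = 727/4987.6674 = 0.1458; after-tax cost = 8.7% × (1 − 27%) = 6.3510%.
Mortgage bonds: weight = 1229/4987.6674 = 0.2464; after-tax cost = 6.48% × (1 − 27%) = 4.7304%.
WACC = 0.4939 × 13.3956% + 0.1139 × 5.8812% + 0.1458 × 6.3510% + 0.2464 × 4.7304% = 9.3776%.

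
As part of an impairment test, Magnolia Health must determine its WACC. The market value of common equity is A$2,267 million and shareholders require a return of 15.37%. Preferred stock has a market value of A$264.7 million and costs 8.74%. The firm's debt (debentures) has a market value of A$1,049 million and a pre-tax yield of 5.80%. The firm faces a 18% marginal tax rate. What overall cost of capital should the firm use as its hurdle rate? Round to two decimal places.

11.77%

Total capital V = 2267 + 264.7 + 1049 = 3580.7.
Equity: weight = 2267/3580.7 = 0.6331; cost = 15.37%.
Preferred: weight = 264.7/3580.7 = 0.0739; cost = 8.74%.
Debentures: weight = 1049/3580.7 = 0.2930; after-tax cost = 5.8% × (1 − 18%) = 4.7560%.
WACC = 0.6331 × 15.3700% + 0.0739 × 8.7400% + 0.2930 × 4.7560% = 11.7704%.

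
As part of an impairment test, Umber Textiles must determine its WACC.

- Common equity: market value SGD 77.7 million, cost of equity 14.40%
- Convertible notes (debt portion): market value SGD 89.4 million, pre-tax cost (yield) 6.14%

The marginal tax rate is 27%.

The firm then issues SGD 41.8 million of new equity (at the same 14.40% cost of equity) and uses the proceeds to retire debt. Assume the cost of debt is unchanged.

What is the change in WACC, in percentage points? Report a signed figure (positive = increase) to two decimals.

+2.48 pp

Current WACC:
Total capital V = 77.7 + 89.4 = 167.1.
Equity: weight = 77.7/167.1 = 0.4650; cost = 14.4%.
Convertible notes (debt portion): weight = 89.4/167.1 = 0.5350; after-tax cost = 6.14% × (1 − 27%) = 4.4822%.
WACC = 0.4650 × 14.4000% + 0.5350 × 4.4822% = 9.0939%.
After the change:
Total capital V = 119.5 + 47.6 = 167.1.
Equity: weight = 119.5/167.1 = 0.7151; cost = 14.4%.
Convertible notes (debt portion): weight = 47.6/167.1 = 0.2849; after-tax cost = 6.14% × (1 − 27%) = 4.4822%.
WACC = 0.7151 × 14.4000% + 0.2849 × 4.4822% = 11.5748%.
Change in WACC = 11.5748% − 9.0939% = 2.4809 pp.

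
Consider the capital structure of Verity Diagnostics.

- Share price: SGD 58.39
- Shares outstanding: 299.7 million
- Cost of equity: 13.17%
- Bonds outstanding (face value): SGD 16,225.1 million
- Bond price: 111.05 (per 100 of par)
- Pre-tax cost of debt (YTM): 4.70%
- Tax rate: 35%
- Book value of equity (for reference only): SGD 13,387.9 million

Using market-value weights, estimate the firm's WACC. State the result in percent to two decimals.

Market value of equity E = 58.39 × 299.7m = 17499.483m. Market value of debt D = 16225.1m × 111.05/100 = 18017.97355m.
Total capital V = 17499.483 + 18017.97355 = 35517.45655.
Equity: weight = 17499.483/35517.45655 = 0.4927; cost = 13.17%.
Bonds outstanding: weight = 18017.97355/35517.45655 = 0.5073; after-tax cost = 4.7% × (1 − 35%) = 3.0550%.
WACC = 0.4927 × 13.1700% + 0.5073 × 3.0550% = 8.0387%.

8.04%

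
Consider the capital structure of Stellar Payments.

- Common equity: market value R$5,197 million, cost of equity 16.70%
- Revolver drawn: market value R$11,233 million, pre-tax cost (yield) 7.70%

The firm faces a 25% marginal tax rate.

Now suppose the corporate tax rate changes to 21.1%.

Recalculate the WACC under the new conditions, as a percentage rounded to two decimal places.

9.44%

After the change:
Total capital V = 5197 + 11233 = 16430.
Equity: weight = 5197/16430 = 0.3163; cost = 16.7%.
Revolver drawn: weight = 11233/16430 = 0.6837; after-tax cost = 7.7% × (1 − 21.1%) = 6.0753%.
WACC = 0.3163 × 16.7000% + 0.6837 × 6.0753% = 9.4360%.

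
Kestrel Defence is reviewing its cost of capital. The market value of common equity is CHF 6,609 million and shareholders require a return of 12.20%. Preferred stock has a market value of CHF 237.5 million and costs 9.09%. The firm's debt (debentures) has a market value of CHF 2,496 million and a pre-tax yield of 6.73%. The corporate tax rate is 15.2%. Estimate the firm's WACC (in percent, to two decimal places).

Total capital V = 6609 + 237.5 + 2496 = 9342.5.
Equity: weight = 6609/9342.5 = 0.7074; cost = 12.2%.
Preferred: weight = 237.5/9342.5 = 0.0254; cost = 9.09%.
Debentures: weight = 2496/9342.5 = 0.2672; after-tax cost = 6.73% × (1 − 15.2%) = 5.7070%.
WACC = 0.7074 × 12.2000% + 0.0254 × 9.0900% + 0.2672 × 5.7070% = 10.3862%.

10.39%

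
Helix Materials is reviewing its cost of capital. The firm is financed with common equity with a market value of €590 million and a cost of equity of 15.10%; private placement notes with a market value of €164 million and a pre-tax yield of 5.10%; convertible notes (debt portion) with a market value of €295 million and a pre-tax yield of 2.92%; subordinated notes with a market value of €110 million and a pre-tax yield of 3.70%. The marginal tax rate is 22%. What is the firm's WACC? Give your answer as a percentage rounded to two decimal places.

9.10%

Total capital V = 590 + 164 + 295 + 110 = 1159.
Equity: weight = 590/1159 = 0.5091; cost = 15.1%.
Private placement notes: weight = 164/1159 = 0.1415; after-tax cost = 5.1% × (1 − 22%) = 3.9780%.
Convertible notes (debt portion): weight = 295/1159 = 0.2545; after-tax cost = 2.92% × (1 − 22%) = 2.2776%.
Subordinated notes: weight = 110/1159 = 0.0949; after-tax cost = 3.7% × (1 − 22%) = 2.8860%.
WACC = 0.5091 × 15.1000% + 0.1415 × 3.9780% + 0.2545 × 2.2776% + 0.0949 × 2.8860% = 9.1033%.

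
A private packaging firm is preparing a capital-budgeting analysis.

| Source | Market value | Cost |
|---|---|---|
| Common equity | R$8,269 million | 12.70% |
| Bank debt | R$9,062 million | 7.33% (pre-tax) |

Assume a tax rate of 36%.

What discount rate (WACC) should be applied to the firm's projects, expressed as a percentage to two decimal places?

8.51%

Total capital V = 8269 + 9062 = 17331.
Equity: weight = 8269/17331 = 0.4771; cost = 12.7%.
Bank debt: weight = 9062/17331 = 0.5229; after-tax cost = 7.33% × (1 − 36%) = 4.6912%.
WACC = 0.4771 × 12.7000% + 0.5229 × 4.6912% = 8.5124%.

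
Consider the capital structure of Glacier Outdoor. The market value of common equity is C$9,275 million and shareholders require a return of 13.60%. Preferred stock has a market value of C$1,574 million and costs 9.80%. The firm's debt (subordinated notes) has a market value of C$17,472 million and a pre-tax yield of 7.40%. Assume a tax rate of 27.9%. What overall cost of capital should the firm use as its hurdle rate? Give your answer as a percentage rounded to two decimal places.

8.29%

Total capital V = 9275 + 1574 + 17472 = 28321.
Equity: weight = 9275/28321 = 0.3275; cost = 13.6%.
Preferred: weight = 1574/28321 = 0.0556; cost = 9.8%.
Subordinated notes: weight = 17472/28321 = 0.6169; after-tax cost = 7.4% × (1 − 27.9%) = 5.3354%.
WACC = 0.3275 × 13.6000% + 0.0556 × 9.8000% + 0.6169 × 5.3354% = 8.2901%.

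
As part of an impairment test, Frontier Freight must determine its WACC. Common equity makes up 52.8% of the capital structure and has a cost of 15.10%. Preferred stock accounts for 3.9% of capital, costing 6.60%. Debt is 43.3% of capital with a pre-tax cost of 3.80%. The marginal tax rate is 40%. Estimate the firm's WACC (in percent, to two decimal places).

After-tax cost of debt = 3.8% × (1 − 40%) = 2.2800%.
WACC = 0.528 × 15.1000% + 0.039 × 6.6000% + 0.433 × 2.2800% = 9.2174%.

9.22%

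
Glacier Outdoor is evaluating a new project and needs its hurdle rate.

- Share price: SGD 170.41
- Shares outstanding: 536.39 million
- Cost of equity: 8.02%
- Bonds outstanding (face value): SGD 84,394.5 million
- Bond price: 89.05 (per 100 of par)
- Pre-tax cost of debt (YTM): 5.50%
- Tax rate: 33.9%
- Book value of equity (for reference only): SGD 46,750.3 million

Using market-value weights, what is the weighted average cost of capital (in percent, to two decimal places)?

6.04%

Market value of equity E = 170.41 × 536.39m = 91406.2199m. Market value of debt D = 84394.5m × 89.05/100 = 75153.30225m.
Total capital V = 91406.2199 + 75153.30225 = 166559.52215.
Equity: weight = 91406.2199/166559.52215 = 0.5488; cost = 8.02%.
Bonds outstanding: weight = 75153.30225/166559.52215 = 0.4512; after-tax cost = 5.5% × (1 − 33.9%) = 3.6355%.
WACC = 0.5488 × 8.0200% + 0.4512 × 3.6355% = 6.0417%.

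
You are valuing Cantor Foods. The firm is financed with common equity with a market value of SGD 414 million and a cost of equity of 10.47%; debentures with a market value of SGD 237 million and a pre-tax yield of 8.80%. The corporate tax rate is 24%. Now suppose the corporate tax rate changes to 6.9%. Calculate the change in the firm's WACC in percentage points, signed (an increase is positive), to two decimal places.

Current WACC:
Total capital V = 414 + 237 = 651.
Equity: weight = 414/651 = 0.6359; cost = 10.47%.
Debentures: weight = 237/651 = 0.3641; after-tax cost = 8.8% × (1 − 24%) = 6.6880%.
WACC = 0.6359 × 10.4700% + 0.3641 × 6.6880% = 9.0931%.
After the change:
Total capital V = 414 + 237 = 651.
Equity: weight = 414/651 = 0.6359; cost = 10.47%.
Debentures: weight = 237/651 = 0.3641; after-tax cost = 8.8% × (1 − 6.9%) = 8.1928%.
WACC = 0.6359 × 10.4700% + 0.3641 × 8.1928% = 9.6410%.
Change in WACC = 9.6410% − 9.0931% = 0.5478 pp.

+0.55 pp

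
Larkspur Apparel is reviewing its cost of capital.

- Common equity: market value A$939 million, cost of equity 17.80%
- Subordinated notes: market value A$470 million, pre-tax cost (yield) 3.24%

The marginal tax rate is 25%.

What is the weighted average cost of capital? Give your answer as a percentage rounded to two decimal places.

Total capital V = 939 + 470 = 1409.
Equity: weight = 939/1409 = 0.6664; cost = 17.8%.
Subordinated notes: weight = 470/1409 = 0.3336; after-tax cost = 3.24% × (1 − 25%) = 2.4300%.
WACC = 0.6664 × 17.8000% + 0.3336 × 2.4300% = 12.6730%.

12.67%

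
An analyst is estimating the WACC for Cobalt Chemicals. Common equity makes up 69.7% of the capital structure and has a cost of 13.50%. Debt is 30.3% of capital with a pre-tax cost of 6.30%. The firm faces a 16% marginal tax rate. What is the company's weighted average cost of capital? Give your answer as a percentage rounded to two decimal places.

11.01%

After-tax cost of debt = 6.3% × (1 − 16%) = 5.2920%.
WACC = 0.697 × 13.5000% + 0.303 × 5.2920% = 11.0130%.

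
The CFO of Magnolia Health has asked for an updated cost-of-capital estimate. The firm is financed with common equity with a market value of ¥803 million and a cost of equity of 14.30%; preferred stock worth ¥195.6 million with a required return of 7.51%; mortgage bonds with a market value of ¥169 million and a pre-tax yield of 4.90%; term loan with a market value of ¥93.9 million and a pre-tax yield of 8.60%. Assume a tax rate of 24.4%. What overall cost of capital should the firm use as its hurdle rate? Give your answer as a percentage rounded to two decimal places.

Total capital V = 803 + 195.6 + 169 + 93.9 = 1261.5.
Equity: weight = 803/1261.5 = 0.6365; cost = 14.3%.
Preferred: weight = 195.6/1261.5 = 0.1551; cost = 7.51%.
Mortgage bonds: weight = 169/1261.5 = 0.1340; after-tax cost = 4.9% × (1 − 24.4%) = 3.7044%.
Term loan: weight = 93.9/1261.5 = 0.0744; after-tax cost = 8.6% × (1 − 24.4%) = 6.5016%.
WACC = 0.6365 × 14.3000% + 0.1551 × 7.5100% + 0.1340 × 3.7044% + 0.0744 × 6.5016% = 11.2472%.

11.25%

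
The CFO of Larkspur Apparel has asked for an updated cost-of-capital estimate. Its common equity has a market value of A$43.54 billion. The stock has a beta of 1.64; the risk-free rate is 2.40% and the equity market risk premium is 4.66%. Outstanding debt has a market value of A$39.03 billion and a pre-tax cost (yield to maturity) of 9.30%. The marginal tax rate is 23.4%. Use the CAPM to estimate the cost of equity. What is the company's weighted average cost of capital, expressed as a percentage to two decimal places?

Cost of equity via CAPM: Re = 2.4% + 1.64 × 4.66% = 10.0424%.
Total capital V = 43.54 + 39.03 = 82.57.
Equity: weight = 43.54/82.57 = 0.5273; cost = 10.0424%.
Debt: weight = 39.03/82.57 = 0.4727; after-tax cost = 9.3% × (1 − 23.4%) = 7.1238%.
WACC = 0.5273 × 10.0424% + 0.4727 × 7.1238% = 8.6628%.

8.66%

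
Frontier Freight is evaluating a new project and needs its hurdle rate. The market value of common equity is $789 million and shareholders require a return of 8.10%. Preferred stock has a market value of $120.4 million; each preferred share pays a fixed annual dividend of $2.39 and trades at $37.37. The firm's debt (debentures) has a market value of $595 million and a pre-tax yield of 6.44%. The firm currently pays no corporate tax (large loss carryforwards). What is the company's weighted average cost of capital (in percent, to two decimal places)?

Cost of preferred: Rp = 2.39 / 37.37 = 6.3955%.
Total capital V = 789 + 120.4 + 595 = 1504.4.
Equity: weight = 789/1504.4 = 0.5245; cost = 8.1%.
Preferred: weight = 120.4/1504.4 = 0.0800; cost = 6.3955%.
Debentures: weight = 595/1504.4 = 0.3955; after-tax cost = 6.44% × (1 − 0%) = 6.4400%.
WACC = 0.5245 × 8.1000% + 0.0800 × 6.3955% + 0.3955 × 6.4400% = 7.3070%.

7.31%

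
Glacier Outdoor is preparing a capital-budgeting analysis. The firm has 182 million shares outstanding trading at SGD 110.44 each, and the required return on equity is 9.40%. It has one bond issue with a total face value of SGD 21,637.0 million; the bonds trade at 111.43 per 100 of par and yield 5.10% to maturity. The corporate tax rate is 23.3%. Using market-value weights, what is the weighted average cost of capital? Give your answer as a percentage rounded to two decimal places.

6.41%

Market value of equity E = 110.44 × 182m = 20100.08m. Market value of debt D = 21637m × 111.43/100 = 24110.1091m.
Total capital V = 20100.08 + 24110.1091 = 44210.1891.
Equity: weight = 20100.08/44210.1891 = 0.4546; cost = 9.4%.
Bonds outstanding: weight = 24110.1091/44210.1891 = 0.5454; after-tax cost = 5.1% × (1 − 23.3%) = 3.9117%.
WACC = 0.4546 × 9.4000% + 0.5454 × 3.9117% = 6.4069%.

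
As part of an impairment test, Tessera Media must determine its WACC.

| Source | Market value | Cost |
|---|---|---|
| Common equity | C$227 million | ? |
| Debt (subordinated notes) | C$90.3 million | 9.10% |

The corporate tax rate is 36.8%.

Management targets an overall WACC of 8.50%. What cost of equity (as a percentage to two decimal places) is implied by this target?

Total capital V = 227 + 90.3 = 317.3.
Equity weight = 227/317.3 = 0.7154.
Subordinated notes weight = 90.3/317.3 = 0.2846.
Debt contribution = 0.2846 × 9.1% × (1 − 36.8%) = 1.6367%.
Required equity contribution = 8.5% − 1.6367% = 6.8633%.
Re = 6.8633% / 0.7154 = 9.5935%.

9.59%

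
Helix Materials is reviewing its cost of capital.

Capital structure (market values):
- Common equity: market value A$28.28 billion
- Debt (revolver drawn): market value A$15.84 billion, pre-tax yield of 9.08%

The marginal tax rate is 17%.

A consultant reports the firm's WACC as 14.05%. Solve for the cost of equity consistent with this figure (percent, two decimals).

Total capital V = 28.28 + 15.84 = 44.12.
Equity weight = 28.28/44.12 = 0.6410.
Revolver drawn weight = 15.84/44.12 = 0.3590.
Debt contribution = 0.3590 × 9.08% × (1 − 17%) = 2.7057%.
Required equity contribution = 14.05% − 2.7057% = 11.3443%.
Re = 11.3443% / 0.6410 = 17.6984%.

17.70%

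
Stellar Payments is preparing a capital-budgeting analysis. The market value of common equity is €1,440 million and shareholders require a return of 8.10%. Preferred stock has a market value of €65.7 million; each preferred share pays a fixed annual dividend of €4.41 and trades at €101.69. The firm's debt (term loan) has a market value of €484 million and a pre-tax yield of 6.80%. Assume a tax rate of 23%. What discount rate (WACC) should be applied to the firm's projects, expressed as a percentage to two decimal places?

7.28%

Cost of preferred: Rp = 4.41 / 101.69 = 4.3367%.
Total capital V = 1440 + 65.7 + 484 = 1989.7.
Equity: weight = 1440/1989.7 = 0.7237; cost = 8.1%.
Preferred: weight = 65.7/1989.7 = 0.0330; cost = 4.3367%.
Term loan: weight = 484/1989.7 = 0.2433; after-tax cost = 6.8% × (1 − 23%) = 5.2360%.
WACC = 0.7237 × 8.1000% + 0.0330 × 4.3367% + 0.2433 × 5.2360% = 7.2791%.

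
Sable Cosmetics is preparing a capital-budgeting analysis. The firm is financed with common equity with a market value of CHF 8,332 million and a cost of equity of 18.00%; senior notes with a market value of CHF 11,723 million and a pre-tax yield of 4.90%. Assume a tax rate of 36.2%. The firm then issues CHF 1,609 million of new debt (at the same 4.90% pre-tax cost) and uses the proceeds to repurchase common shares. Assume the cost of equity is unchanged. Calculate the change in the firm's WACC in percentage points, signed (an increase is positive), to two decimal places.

Current WACC:
Total capital V = 8332 + 11723 = 20055.
Equity: weight = 8332/20055 = 0.4155; cost = 18%.
Senior notes: weight = 11723/20055 = 0.5845; after-tax cost = 4.9% × (1 − 36.2%) = 3.1262%.
WACC = 0.4155 × 18.0000% + 0.5845 × 3.1262% = 9.3056%.
After the change:
Total capital V = 6723 + 13332 = 20055.
Equity: weight = 6723/20055 = 0.3352; cost = 18%.
Senior notes: weight = 13332/20055 = 0.6648; after-tax cost = 4.9% × (1 − 36.2%) = 3.1262%.
WACC = 0.3352 × 18.0000% + 0.6648 × 3.1262% = 8.1123%.
Change in WACC = 8.1123% − 9.3056% = -1.1933 pp.

-1.19 pp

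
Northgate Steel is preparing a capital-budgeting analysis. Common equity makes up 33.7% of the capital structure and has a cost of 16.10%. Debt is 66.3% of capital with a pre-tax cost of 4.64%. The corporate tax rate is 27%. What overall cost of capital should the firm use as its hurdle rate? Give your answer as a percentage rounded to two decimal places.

After-tax cost of debt = 4.64% × (1 − 27%) = 3.3872%.
WACC = 0.337 × 16.1000% + 0.663 × 3.3872% = 7.6714%.

7.67%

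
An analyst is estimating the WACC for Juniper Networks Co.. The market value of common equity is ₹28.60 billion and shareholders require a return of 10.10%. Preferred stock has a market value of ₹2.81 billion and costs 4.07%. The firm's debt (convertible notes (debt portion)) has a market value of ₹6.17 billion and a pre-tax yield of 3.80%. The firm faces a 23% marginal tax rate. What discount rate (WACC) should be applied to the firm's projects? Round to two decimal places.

Total capital V = 28.6 + 2.81 + 6.17 = 37.58.
Equity: weight = 28.6/37.58 = 0.7610; cost = 10.1%.
Preferred: weight = 2.81/37.58 = 0.0748; cost = 4.07%.
Convertible notes (debt portion): weight = 6.17/37.58 = 0.1642; after-tax cost = 3.8% × (1 − 23%) = 2.9260%.
WACC = 0.7610 × 10.1000% + 0.0748 × 4.0700% + 0.1642 × 2.9260% = 8.4713%.

8.47%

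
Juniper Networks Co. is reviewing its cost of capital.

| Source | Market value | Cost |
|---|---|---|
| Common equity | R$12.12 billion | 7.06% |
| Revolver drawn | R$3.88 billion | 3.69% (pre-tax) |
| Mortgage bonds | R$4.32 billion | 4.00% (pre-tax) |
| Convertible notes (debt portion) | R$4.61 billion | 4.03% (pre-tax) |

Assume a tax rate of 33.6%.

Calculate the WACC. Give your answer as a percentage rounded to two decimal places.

4.77%

Total capital V = 12.12 + 3.88 + 4.32 + 4.61 = 24.93.
Equity: weight = 12.12/24.93 = 0.4862; cost = 7.06%.
Revolver drawn: weight = 3.88/24.93 = 0.1556; after-tax cost = 3.69% × (1 − 33.6%) = 2.4502%.
Mortgage bonds: weight = 4.32/24.93 = 0.1733; after-tax cost = 4% × (1 − 33.6%) = 2.6560%.
Convertible notes (debt portion): weight = 4.61/24.93 = 0.1849; after-tax cost = 4.03% × (1 − 33.6%) = 2.6759%.
WACC = 0.4862 × 7.0600% + 0.1556 × 2.4502% + 0.1733 × 2.6560% + 0.1849 × 2.6759% = 4.7687%.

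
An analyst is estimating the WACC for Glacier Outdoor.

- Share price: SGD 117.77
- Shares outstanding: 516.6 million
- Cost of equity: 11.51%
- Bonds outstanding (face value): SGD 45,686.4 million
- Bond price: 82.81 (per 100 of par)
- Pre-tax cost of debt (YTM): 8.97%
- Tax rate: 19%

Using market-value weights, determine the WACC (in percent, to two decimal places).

Market value of equity E = 117.77 × 516.6m = 60839.982m. Market value of debt D = 45686.4m × 82.81/100 = 37832.90784m.
Total capital V = 60839.982 + 37832.90784 = 98672.88984.
Equity: weight = 60839.982/98672.88984 = 0.6166; cost = 11.51%.
Bonds outstanding: weight = 37832.90784/98672.88984 = 0.3834; after-tax cost = 8.97% × (1 − 19%) = 7.2657%.
WACC = 0.6166 × 11.5100% + 0.3834 × 7.2657% = 9.8827%.

9.88%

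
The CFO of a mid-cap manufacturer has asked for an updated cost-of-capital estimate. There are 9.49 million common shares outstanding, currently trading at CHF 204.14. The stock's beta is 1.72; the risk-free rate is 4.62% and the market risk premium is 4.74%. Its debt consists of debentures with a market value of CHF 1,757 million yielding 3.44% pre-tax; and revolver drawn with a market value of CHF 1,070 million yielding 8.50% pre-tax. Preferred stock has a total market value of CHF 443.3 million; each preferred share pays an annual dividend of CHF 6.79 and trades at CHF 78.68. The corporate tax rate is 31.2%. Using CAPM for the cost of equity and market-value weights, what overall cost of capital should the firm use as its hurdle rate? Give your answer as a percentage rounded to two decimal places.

7.49%

Cost of equity via CAPM: Re = 4.62% + 1.72 × 4.74% = 12.7728%.
Cost of preferred: Rp = 6.79 / 78.68 = 8.6299%.
Market value of equity E = 204.14 × 9.49m = 1937.2886m.
Total capital V = 1937.2886 + 443.3 + 1757 + 1070 = 5207.5886.
Equity: weight = 1937.2886/5207.5886 = 0.3720; cost = 12.7728%.
Preferred: weight = 443.3/5207.5886 = 0.0851; cost = 8.6299%.
Debentures: weight = 1757/5207.5886 = 0.3374; after-tax cost = 3.44% × (1 − 31.2%) = 2.3667%.
Revolver drawn: weight = 1070/5207.5886 = 0.2055; after-tax cost = 8.5% × (1 − 31.2%) = 5.8480%.
WACC = 0.3720 × 12.7728% + 0.0851 × 8.6299% + 0.3374 × 2.3667% + 0.2055 × 5.8480% = 7.4864%.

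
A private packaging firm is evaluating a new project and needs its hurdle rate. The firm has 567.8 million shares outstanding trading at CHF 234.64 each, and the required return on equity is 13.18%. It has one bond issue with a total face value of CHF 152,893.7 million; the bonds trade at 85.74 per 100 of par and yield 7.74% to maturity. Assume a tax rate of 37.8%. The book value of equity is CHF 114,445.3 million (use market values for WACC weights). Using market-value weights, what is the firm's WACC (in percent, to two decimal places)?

Market value of equity E = 234.64 × 567.8m = 133228.592m. Market value of debt D = 152893.7m × 85.74/100 = 131091.05838m.
Total capital V = 133228.592 + 131091.05838 = 264319.65038.
Equity: weight = 133228.592/264319.65038 = 0.5040; cost = 13.18%.
Bonds outstanding: weight = 131091.05838/264319.65038 = 0.4960; after-tax cost = 7.74% × (1 − 37.8%) = 4.8143%.
WACC = 0.5040 × 13.1800% + 0.4960 × 4.8143% = 9.0310%.

9.03%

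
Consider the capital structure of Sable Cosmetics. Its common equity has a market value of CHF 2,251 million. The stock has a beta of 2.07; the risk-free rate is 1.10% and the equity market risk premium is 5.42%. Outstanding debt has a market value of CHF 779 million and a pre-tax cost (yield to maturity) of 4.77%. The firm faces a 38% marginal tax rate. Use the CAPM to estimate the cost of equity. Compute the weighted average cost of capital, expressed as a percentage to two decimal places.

Cost of equity via CAPM: Re = 1.1% + 2.07 × 5.42% = 12.3194%.
Total capital V = 2251 + 779 = 3030.
Equity: weight = 2251/3030 = 0.7429; cost = 12.3194%.
Debt: weight = 779/3030 = 0.2571; after-tax cost = 4.77% × (1 − 38%) = 2.9574%.
WACC = 0.7429 × 12.3194% + 0.2571 × 2.9574% = 9.9125%.

9.91%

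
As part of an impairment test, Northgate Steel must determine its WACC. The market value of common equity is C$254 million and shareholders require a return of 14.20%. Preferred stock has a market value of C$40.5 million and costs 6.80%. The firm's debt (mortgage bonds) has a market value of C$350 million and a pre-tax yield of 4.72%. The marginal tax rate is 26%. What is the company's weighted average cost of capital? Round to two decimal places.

7.92%

Total capital V = 254 + 40.5 + 350 = 644.5.
Equity: weight = 254/644.5 = 0.3941; cost = 14.2%.
Preferred: weight = 40.5/644.5 = 0.0628; cost = 6.8%.
Mortgage bonds: weight = 350/644.5 = 0.5431; after-tax cost = 4.72% × (1 − 26%) = 3.4928%.
WACC = 0.3941 × 14.2000% + 0.0628 × 6.8000% + 0.5431 × 3.4928% = 7.9204%.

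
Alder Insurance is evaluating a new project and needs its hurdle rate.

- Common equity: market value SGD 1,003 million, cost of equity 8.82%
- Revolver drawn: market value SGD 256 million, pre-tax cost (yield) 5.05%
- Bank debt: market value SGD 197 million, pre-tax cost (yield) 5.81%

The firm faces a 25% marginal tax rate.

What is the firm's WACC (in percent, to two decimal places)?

Total capital V = 1003 + 256 + 197 = 1456.
Equity: weight = 1003/1456 = 0.6889; cost = 8.82%.
Revolver drawn: weight = 256/1456 = 0.1758; after-tax cost = 5.05% × (1 − 25%) = 3.7875%.
Bank debt: weight = 197/1456 = 0.1353; after-tax cost = 5.81% × (1 − 25%) = 4.3575%.
WACC = 0.6889 × 8.8200% + 0.1758 × 3.7875% + 0.1353 × 4.3575% = 7.3314%.

7.33%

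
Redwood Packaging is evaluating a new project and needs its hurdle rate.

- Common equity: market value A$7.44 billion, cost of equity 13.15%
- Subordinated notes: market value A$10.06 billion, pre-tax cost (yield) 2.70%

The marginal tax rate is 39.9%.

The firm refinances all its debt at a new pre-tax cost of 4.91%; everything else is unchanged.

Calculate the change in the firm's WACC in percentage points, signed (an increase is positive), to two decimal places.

+0.76 pp

Current WACC:
Total capital V = 7.44 + 10.06 = 17.5.
Equity: weight = 7.44/17.5 = 0.4251; cost = 13.15%.
Subordinated notes: weight = 10.06/17.5 = 0.5749; after-tax cost = 2.7% × (1 − 39.9%) = 1.6227%.
WACC = 0.4251 × 13.1500% + 0.5749 × 1.6227% = 6.5234%.
After the change:
Total capital V = 7.44 + 10.06 = 17.5.
Equity: weight = 7.44/17.5 = 0.4251; cost = 13.15%.
Subordinated notes: weight = 10.06/17.5 = 0.5749; after-tax cost = 4.91% × (1 − 39.9%) = 2.9509%.
WACC = 0.4251 × 13.1500% + 0.5749 × 2.9509% = 7.2870%.
Change in WACC = 7.2870% − 6.5234% = 0.7635 pp.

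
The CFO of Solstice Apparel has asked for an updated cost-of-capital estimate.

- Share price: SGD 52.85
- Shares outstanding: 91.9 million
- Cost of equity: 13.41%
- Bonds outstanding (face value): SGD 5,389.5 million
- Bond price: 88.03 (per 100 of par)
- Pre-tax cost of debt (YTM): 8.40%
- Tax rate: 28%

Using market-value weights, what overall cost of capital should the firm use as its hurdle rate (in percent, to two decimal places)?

Market value of equity E = 52.85 × 91.9m = 4856.915m. Market value of debt D = 5389.5m × 88.03/100 = 4744.37685m.
Total capital V = 4856.915 + 4744.37685 = 9601.29185.
Equity: weight = 4856.915/9601.29185 = 0.5059; cost = 13.41%.
Bonds outstanding: weight = 4744.37685/9601.29185 = 0.4941; after-tax cost = 8.4% × (1 − 28%) = 6.0480%.
WACC = 0.5059 × 13.4100% + 0.4941 × 6.0480% = 9.7721%.

9.77%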